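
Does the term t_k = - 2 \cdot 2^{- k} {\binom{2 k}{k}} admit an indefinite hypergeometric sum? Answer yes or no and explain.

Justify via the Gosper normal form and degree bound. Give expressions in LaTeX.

No — negative degree bound, so no certificate f.

Step 1: r(k) = (2*k + 1)/(k + 1).
So A=2*k + 1 and B=k + 1, with C=1.
f must satisfy (2*k + 1)·f(k+1) − (k)·f(k) = 1.
d = -1 from the (1,1,0) case.
d = -1 < 0 ⇒ no nonzero polynomial f; not summable.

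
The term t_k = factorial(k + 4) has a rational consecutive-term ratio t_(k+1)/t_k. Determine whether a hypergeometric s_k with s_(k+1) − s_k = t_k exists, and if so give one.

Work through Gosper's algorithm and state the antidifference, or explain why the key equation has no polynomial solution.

none — t_k is not Gosper-summable

Ratio r(k) = k + 5.
Factor: A=k + 5; B=1; C=1.
f must satisfy (k + 5)·f(k+1) − (1)·f(k) = 1.
Degrees (1,0,0) ⇒ d ≤ -1.
deg f ≤ -1 is impossible — no certificate.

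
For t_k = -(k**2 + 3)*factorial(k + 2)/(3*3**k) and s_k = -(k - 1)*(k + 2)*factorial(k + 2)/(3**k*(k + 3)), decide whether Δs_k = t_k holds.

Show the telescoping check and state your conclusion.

s_(k+1) = -k*(k + 3)*factorial(k + 3)/(3*3**k*(k + 4))
s_(k+1) − s_k = -(k**4 + 6*k**3 + 12*k**2 + 21*k + 24)*factorial(k + 2)/(3*3**k*(k + 3)*(k + 4))
(s_(k+1) − s_k) − t_k = (k**3 + 3*k**2 + 12)*factorial(k + 2)/(3*3**k*(k + 3)*(k + 4))

Invalid: residual (k**3 + 3*k**2 + 12)*factorial(k + 2)/(3*3**k*(k + 3)*(k + 4)) ≠ 0.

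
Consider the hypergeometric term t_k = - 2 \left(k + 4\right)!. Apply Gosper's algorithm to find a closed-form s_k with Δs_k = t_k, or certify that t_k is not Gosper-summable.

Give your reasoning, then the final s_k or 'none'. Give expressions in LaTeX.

t_(k+1)/t_k = k + 5.
Take A(k)=k + 5, B(k)=1, C(k)=1.
Need (k + 5)·f(k+1) − (1)·f(k) = 1.
From deg A=1, deg B=0, deg C=0: d=-1.
Bound -1 < 0, so the key equation has no polynomial solution.

none (Gosper's algorithm certifies no s_k)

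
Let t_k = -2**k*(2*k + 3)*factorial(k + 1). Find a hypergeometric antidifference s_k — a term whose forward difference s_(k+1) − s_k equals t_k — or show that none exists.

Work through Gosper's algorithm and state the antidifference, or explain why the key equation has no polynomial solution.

Step 1: r(k) = 2*(k + 2)*(2*k + 5)/(2*k + 3).
Take A(k)=2*k + 4, B(k)=1, C(k)=k + 3/2.
Solve (2*k + 4)·f(k+1) − (1)·f(k) = k + 3/2.
d = 0 from the (1,0,1) case.
Coefficient equations give f(k) = 1/2.
Then R = B(k−1)f/C = 1/(2*k + 3), so s_k = R(k)·t_k = -2**k*factorial(k + 1).
s_(k+1) − s_k = -2**k*(2*k + 3)*factorial(k + 1) = t_k.

s_k = -2**k*factorial(k + 1)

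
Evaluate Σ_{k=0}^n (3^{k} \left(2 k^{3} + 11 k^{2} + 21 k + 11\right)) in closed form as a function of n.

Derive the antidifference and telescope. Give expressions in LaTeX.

r(k) = 3*(2*k**3 + 17*k**2 + 49*k + 45)/(2*k**3 + 11*k**2 + 21*k + 11) after simplifying.
Normal form (A,B,C) = (3, 1, k**3 + 11*k**2/2 + 21*k/2 + 11/2).
Set up (3)·f(k+1) − (1)·f(k) − (k**3 + 11*k**2/2 + 21*k/2 + 11/2) = 0.
Degrees (0,0,3) ⇒ d ≤ 3.
Coefficient equations give f(k) = (k**3 + k**2 + 3*k - 2)/2.
Get s_k = R·t_k = 3**k*(k**3 + k**2 + 3*k - 2) with R(k) = B(k−1)f(k)/C(k) = (k**3 + k**2 + 3*k - 2)/(2*k**3 + 11*k**2 + 21*k + 11).
Verify: 3**k*(2*k**3 + 11*k**2 + 21*k + 11) matches t_k.
Evaluate: s_(n+1) = 3**(n + 1)*(n**3 + 4*n**2 + 8*n + 3); subtract s_(0) = -2 ⇒ S(n) = 3*3**n*n**3 + 12*3**n*n**2 + 24*3**n*n + 9*3**n + 2.

S(n) = 3 \cdot 3^{n} n^{3} + 12 \cdot 3^{n} n^{2} + 24 \cdot 3^{n} n + 9 \cdot 3^{n} + 2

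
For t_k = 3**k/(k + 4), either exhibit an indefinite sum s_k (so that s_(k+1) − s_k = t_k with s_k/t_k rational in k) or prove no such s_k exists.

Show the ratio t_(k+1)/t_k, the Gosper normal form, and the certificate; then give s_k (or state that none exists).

none — t_k is not Gosper-summable

r(k) = 3*(k + 4)/(k + 5) after simplifying.
Factor: A=3*k + 12; B=k + 5; C=1.
Set up (3*k + 12)·f(k+1) − (k + 4)·f(k) − (1) = 0.
deg f ≤ -1 (via 1,1,0).
Bound -1 < 0, so the key equation has no polynomial solution.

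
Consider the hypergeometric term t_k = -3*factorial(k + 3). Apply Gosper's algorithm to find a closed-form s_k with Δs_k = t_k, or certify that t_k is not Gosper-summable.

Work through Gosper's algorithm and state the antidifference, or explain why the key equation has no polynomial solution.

none (Gosper's algorithm certifies no s_k)

Compute t_(k+1)/t_k: get k + 4.
Normal form (A,B,C) = (k + 4, 1, 1).
Key eq: (k + 4)·f(k+1) = (1)·f(k) + (1).
deg f ≤ -1 (via 1,0,0).
Negative degree bound (-1): no f exists, t_k not Gosper-summable.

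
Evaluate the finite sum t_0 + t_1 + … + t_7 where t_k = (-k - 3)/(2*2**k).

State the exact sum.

Σ = -253/64

Ratio r(k) = (k + 4)/(2*(k + 3)).
A = 1/2, B = 1, C = k + 3.
Need (1/2)·f(k+1) − (1)·f(k) = k + 3.
Bound: deg f ≤ 1.
Coefficient equations give f(k) = -2*(k + 4).
Certificate R = B(k−1)f/C = -2*(k + 4)/(k + 3) gives s_k = (k + 4)/2**k.
Check: Δs_k = (-k - 3)/(2*2**k). ✓
Sum = s_(8) − s_(0); s_(8) = 3/64, s_(0) = 4 ⇒ -253/64.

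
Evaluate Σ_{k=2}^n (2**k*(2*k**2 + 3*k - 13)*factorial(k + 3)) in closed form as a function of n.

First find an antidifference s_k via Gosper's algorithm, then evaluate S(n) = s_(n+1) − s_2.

t_(k+1)/t_k = 2*(2*k**3 + 15*k**2 + 20*k - 32)/(2*k**2 + 3*k - 13).
Factor: A=2*k + 8; B=1; C=k**2 + 3*k/2 - 13/2.
Need (2*k + 8)·f(k+1) − (1)·f(k) = k**2 + 3*k/2 - 13/2.
d = 1 from the (1,0,2) case.
Match coefficients ⇒ f(k) = (k - 3)/2.
Then R = B(k−1)f/C = (k - 3)/(2*k**2 + 3*k - 13), so s_k = R(k)·t_k = 2**k*(k - 3)*factorial(k + 3).
Check: Δs_k = 2**k*(2*k**2 + 3*k - 13)*factorial(k + 3). ✓
s_(n+1) = 2**(n + 1)*(n - 2)*factorial(n + 4) and s_(2) = -480, so S(n) = 2*2**n*n*factorial(n + 4) - 4*2**n*factorial(n + 4) + 480.

S(n) = 2*2**n*n*factorial(n + 4) - 4*2**n*factorial(n + 4) + 480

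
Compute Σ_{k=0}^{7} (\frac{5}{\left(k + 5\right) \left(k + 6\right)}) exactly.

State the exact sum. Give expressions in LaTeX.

Σ = 8/13

Compute t_(k+1)/t_k: get (k + 5)/(k + 7).
Normal form (A,B,C) = (k + 5, k + 7, 1).
f must satisfy (k + 5)·f(k+1) − (k + 6)·f(k) = 1.
d = 1 from the (1,1,0) case.
Match coefficients ⇒ f(k) = k/5.
Get s_k = R·t_k = k/(k + 5) with R(k) = B(k−1)f(k)/C(k) = k*(k + 6)/5.
Δs = 5/(k**2 + 11*k + 30), as required.
Sum = s_(8) − s_(0); s_(8) = 8/13, s_(0) = 0 ⇒ 8/13.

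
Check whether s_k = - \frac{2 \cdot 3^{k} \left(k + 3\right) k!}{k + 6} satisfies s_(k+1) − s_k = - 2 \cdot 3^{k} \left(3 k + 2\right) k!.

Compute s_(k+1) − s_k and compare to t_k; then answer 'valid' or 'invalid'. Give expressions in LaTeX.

s_(k+1) = -6*3**k*(k + 4)*factorial(k + 1)/(k + 7)
s_(k+1) − s_k = -2*3**k*(3*k**3 + 32*k**2 + 92*k + 51)*factorial(k)/((k + 6)*(k + 7))
(s_(k+1) − s_k) − t_k = 6*3**k*(3*k**2 + 20*k + 11)*factorial(k)/((k + 6)*(k + 7))

Invalid: residual \frac{6 \cdot 3^{k} \left(3 k^{2} + 20 k + 11\right) k!}{\left(k + 6\right) \left(k + 7\right)} ≠ 0.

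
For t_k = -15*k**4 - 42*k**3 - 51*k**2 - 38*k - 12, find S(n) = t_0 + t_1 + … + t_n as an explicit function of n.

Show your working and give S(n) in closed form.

S(n) = -3*n**5 - 18*n**4 - 43*n**3 - 55*n**2 - 39*n - 12

t_(k+1)/t_k = (15*k**4 + 102*k**3 + 267*k**2 + 326*k + 158)/(15*k**4 + 42*k**3 + 51*k**2 + 38*k + 12).
Take A(k)=1, B(k)=1, C(k)=k**4 + 14*k**3/5 + 17*k**2/5 + 38*k/15 + 4/5.
Solve (1)·f(k+1) − (1)·f(k) = k**4 + 14*k**3/5 + 17*k**2/5 + 38*k/15 + 4/5.
deg f ≤ 5 (via 0,0,4).
A polynomial solution: f(k) = k*(3*k**4 + 3*k**3 + k**2 + 4*k + 1)/15.
R(k) = B(k−1)·f(k)/C(k) = k*(3*k**4 + 3*k**3 + k**2 + 4*k + 1)/(15*k**4 + 42*k**3 + 51*k**2 + 38*k + 12); s_k = R·t_k = k*(-3*k**4 - 3*k**3 - k**2 - 4*k - 1).
Δs = -15*k**4 - 42*k**3 - 51*k**2 - 38*k - 12, as required.
s_(n+1) = -3*n**5 - 18*n**4 - 43*n**3 - 55*n**2 - 39*n - 12 and s_(0) = 0, so S(n) = -3*n**5 - 18*n**4 - 43*n**3 - 55*n**2 - 39*n - 12.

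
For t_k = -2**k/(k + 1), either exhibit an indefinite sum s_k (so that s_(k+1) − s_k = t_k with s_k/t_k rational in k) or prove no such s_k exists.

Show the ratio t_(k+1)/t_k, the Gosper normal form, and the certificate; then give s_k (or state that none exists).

t_(k+1)/t_k = 2*(k + 1)/(k + 2).
Normal form (A,B,C) = (2*k + 2, k + 2, 1).
Solve (2*k + 2)·f(k+1) − (k + 1)·f(k) = 1.
From deg A=1, deg B=1, deg C=0: d=-1.
d = -1 < 0 ⇒ no nonzero polynomial f; not summable.

none — t_k is not Gosper-summable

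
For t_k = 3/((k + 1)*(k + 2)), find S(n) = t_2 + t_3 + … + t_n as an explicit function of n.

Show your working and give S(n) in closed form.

S(n) = (n - 1)/(n + 2)

t_(k+1)/t_k = (k + 1)/(k + 3).
A = k + 1, B = k + 3, C = 1.
Solve (k + 1)·f(k+1) − (k + 2)·f(k) = 1.
d = 1 from the (1,1,0) case.
Coefficient equations give f(k) = k.
Get s_k = R·t_k = 3*k/(k + 1) with R(k) = B(k−1)f(k)/C(k) = k*(k + 2).
Verify: 3/(k**2 + 3*k + 2) matches t_k.
Evaluate: s_(n+1) = 3*(n + 1)/(n + 2); subtract s_(2) = 2 ⇒ S(n) = (n - 1)/(n + 2).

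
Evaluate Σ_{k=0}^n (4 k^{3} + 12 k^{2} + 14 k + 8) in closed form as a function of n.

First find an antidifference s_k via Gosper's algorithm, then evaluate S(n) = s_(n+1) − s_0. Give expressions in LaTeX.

S(n) = n^{4} + 6 n^{3} + 14 n^{2} + 17 n + 8

t_(k+1)/t_k = (2*k**3 + 12*k**2 + 25*k + 19)/(2*k**3 + 6*k**2 + 7*k + 4).
Take A(k)=1, B(k)=1, C(k)=k**3 + 3*k**2 + 7*k/2 + 2.
f must satisfy (1)·f(k+1) − (1)·f(k) = k**3 + 3*k**2 + 7*k/2 + 2.
Degrees (0,0,3) ⇒ d ≤ 4.
Solving with deg f ≤ 4: f(k) = k*(k**3 + 2*k**2 + 2*k + 3)/4.
Then R = B(k−1)f/C = k*(k**3 + 2*k**2 + 2*k + 3)/(2*(2*k**3 + 6*k**2 + 7*k + 4)), so s_k = R(k)·t_k = k*(k**3 + 2*k**2 + 2*k + 3).
Check: Δs_k = 4*k**3 + 12*k**2 + 14*k + 8. ✓
Σ_(k=0)^n t_k = s_(n+1) − s_(0) = (n**4 + 6*n**3 + 14*n**2 + 17*n + 8) − (0), i.e. n**4 + 6*n**3 + 14*n**2 + 17*n + 8.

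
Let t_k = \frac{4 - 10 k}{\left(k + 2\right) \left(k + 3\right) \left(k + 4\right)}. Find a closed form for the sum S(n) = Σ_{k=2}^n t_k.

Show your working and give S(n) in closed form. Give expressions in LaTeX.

S(n) = \frac{- 7 n^{2} + n + 6}{5 \left(n^{2} + 7 n + 12\right)}

r(k) = (k + 2)*(5*k + 3)/((k + 5)*(5*k - 2)) after simplifying.
Normal form (A,B,C) = (k + 2, k + 5, k - 2/5).
Key eq: (k + 2)·f(k+1) = (k + 4)·f(k) + (k - 2/5).
Degrees (1,1,1) ⇒ d ≤ 2.
Match coefficients ⇒ f(k) = k*(2*k - 5)/15.
Get s_k = R·t_k = -2*k*(2*k - 5)/(3*(k + 2)*(k + 3)) with R(k) = B(k−1)f(k)/C(k) = k*(k + 4)*(2*k - 5)/(3*(5*k - 2)).
Δs = 2*(2 - 5*k)/(k**3 + 9*k**2 + 26*k + 24), as required.
Telescope: S(n) = s_(n+1) − s_(2) = 2*(-2*n**2 + n + 3)/(3*(n**2 + 7*n + 12)) − (1/15) = (-7*n**2 + n + 6)/(5*(n**2 + 7*n + 12)).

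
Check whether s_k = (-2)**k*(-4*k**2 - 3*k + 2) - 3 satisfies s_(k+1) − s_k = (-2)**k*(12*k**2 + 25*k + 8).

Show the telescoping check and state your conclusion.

s_(k+1) = 2*(-2)**k*(3*k + 4*(k + 1)**2 + 1) - 3
s_(k+1) − s_k = (-2)**k*(12*k**2 + 25*k + 8)
(s_(k+1) − s_k) − t_k = 0

valid (s_(k+1) − s_k reduces to t_k)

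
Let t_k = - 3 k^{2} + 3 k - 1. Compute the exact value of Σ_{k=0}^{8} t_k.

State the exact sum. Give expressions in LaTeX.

Σ = -513

Ratio r(k) = (3*k**2 + 3*k + 1)/(3*k**2 - 3*k + 1).
Take A(k)=1, B(k)=1, C(k)=k**2 - k + 1/3.
Set up (1)·f(k+1) − (1)·f(k) − (k**2 - k + 1/3) = 0.
From deg A=0, deg B=0, deg C=2: d=3.
Solve for f: f(k) = k*(k**2 - 3*k + 3)/3 (degree 3 ≤ 3).
Certificate R = B(k−1)f/C = k*(k**2 - 3*k + 3)/(3*k**2 - 3*k + 1) gives s_k = k*(-k**2 + 3*k - 3).
s_(k+1) − s_k = -3*k**2 + 3*k - 1 = t_k.
Sum = s_(9) − s_(0); s_(9) = -513, s_(0) = 0 ⇒ -513.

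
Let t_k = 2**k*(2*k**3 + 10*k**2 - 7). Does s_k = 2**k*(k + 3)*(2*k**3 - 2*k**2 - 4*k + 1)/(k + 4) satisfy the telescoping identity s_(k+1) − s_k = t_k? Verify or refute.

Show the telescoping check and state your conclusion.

Invalid: residual 2**k*(-2*k**4 - 16*k**3 - 42*k**2 + 3*k + 29)/(k**2 + 9*k + 20) ≠ 0.

s_(k+1) = 2**(k + 1)*(2*k**4 + 12*k**3 + 14*k**2 - 11*k - 12)/(k + 5)
s_(k+1) − s_k = 2**k*(2*k**5 + 26*k**4 + 114*k**3 + 151*k**2 - 60*k - 111)/(k**2 + 9*k + 20)
(s_(k+1) − s_k) − t_k = 2**k*(-2*k**4 - 16*k**3 - 42*k**2 + 3*k + 29)/(k**2 + 9*k + 20)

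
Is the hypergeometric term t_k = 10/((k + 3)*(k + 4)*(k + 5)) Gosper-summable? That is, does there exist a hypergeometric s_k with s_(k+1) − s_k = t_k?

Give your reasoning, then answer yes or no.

Yes. s_k = 5*k*(k + 7)/(12*(k + 3)*(k + 4)).

The ratio is (k + 3)/(k + 6).
A = k + 3, B = k + 6, C = 1.
Need (k + 3)·f(k+1) − (k + 5)·f(k) = 1.
Degrees (1,1,0) ⇒ d ≤ 2.
Solve for f: f(k) = k*(k + 7)/24 (degree 2 ≤ 2).
R(k) = B(k−1)·f(k)/C(k) = k*(k + 5)*(k + 7)/24; s_k = R·t_k = 5*k*(k + 7)/(12*(k + 3)*(k + 4)).
Verify: 10/(k**3 + 12*k**2 + 47*k + 60) matches t_k.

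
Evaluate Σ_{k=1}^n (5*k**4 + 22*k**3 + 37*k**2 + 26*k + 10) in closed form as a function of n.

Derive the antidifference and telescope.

S(n) = n*(n**4 + 8*n**3 + 25*n**2 + 37*n + 29)

r(k) = (5*k**4 + 42*k**3 + 133*k**2 + 186*k + 100)/(5*k**4 + 22*k**3 + 37*k**2 + 26*k + 10) after simplifying.
Take A(k)=1, B(k)=1, C(k)=k**4 + 22*k**3/5 + 37*k**2/5 + 26*k/5 + 2.
Set up (1)·f(k+1) − (1)·f(k) − (k**4 + 22*k**3/5 + 37*k**2/5 + 26*k/5 + 2) = 0.
Bound: deg f ≤ 5.
Match coefficients ⇒ f(k) = k*(k**4 + 3*k**3 + 3*k**2 + 3)/5.
Get s_k = R·t_k = k*(k**4 + 3*k**3 + 3*k**2 + 3) with R(k) = B(k−1)f(k)/C(k) = k*(k**4 + 3*k**3 + 3*k**2 + 3)/(5*k**4 + 22*k**3 + 37*k**2 + 26*k + 10).
Verify: 5*k**4 + 22*k**3 + 37*k**2 + 26*k + 10 matches t_k.
Evaluate: s_(n+1) = n**5 + 8*n**4 + 25*n**3 + 37*n**2 + 29*n + 10; subtract s_(1) = 10 ⇒ S(n) = n*(n**4 + 8*n**3 + 25*n**2 + 37*n + 29).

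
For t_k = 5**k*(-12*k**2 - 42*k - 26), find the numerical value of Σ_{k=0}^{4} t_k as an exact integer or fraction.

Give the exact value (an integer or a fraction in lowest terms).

r(k) = 5*(6*k**2 + 33*k + 40)/(6*k**2 + 21*k + 13) after simplifying.
So A=5 and B=1, with C=k**2 + 7*k/2 + 13/6.
Set up (5)·f(k+1) − (1)·f(k) − (k**2 + 7*k/2 + 13/6) = 0.
Degrees (0,0,2) ⇒ d ≤ 2.
Coefficient equations give f(k) = (3*k**2 + 3*k - 1)/12.
So s_k = (B(k−1)f/C)·t_k = ((3*k**2 + 3*k - 1)/(2*(6*k**2 + 21*k + 13)))·t_k = 5**k*(-3*k**2 - 3*k + 1).
Check: Δs_k = 5**k*(-12*k**2 - 42*k - 26). ✓
Sum = s_(5) − s_(0); s_(5) = -278125, s_(0) = 1 ⇒ -278126.

Σ = -278126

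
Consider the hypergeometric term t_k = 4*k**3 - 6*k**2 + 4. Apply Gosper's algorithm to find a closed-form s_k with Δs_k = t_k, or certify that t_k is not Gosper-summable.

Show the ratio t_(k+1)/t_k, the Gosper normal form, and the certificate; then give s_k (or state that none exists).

s_k = k*(k**3 - 4*k**2 + 4*k + 3)

Ratio r(k) = (2*k**3 + 3*k**2 + 1)/(2*k**3 - 3*k**2 + 2).
Normal form (A,B,C) = (1, 1, k**3 - 3*k**2/2 + 1).
f must satisfy (1)·f(k+1) − (1)·f(k) = k**3 - 3*k**2/2 + 1.
Degrees (0,0,3) ⇒ d ≤ 4.
A polynomial solution: f(k) = k*(k**3 - 4*k**2 + 4*k + 3)/4.
So s_k = (B(k−1)f/C)·t_k = (k*(k**3 - 4*k**2 + 4*k + 3)/(2*(2*k**3 - 3*k**2 + 2)))·t_k = k*(k**3 - 4*k**2 + 4*k + 3).
Δs = 4*k**3 - 6*k**2 + 4, as required.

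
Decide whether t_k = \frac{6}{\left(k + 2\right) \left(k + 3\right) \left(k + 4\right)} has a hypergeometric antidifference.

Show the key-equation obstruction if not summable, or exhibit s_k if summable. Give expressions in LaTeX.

Compute t_(k+1)/t_k: get (k + 2)/(k + 5).
A = k + 2, B = k + 5, C = 1.
Need (k + 2)·f(k+1) − (k + 4)·f(k) = 1.
From deg A=1, deg B=1, deg C=0: d=2.
Coefficient equations give f(k) = k*(k + 5)/12.
Then R = B(k−1)f/C = k*(k + 4)*(k + 5)/12, so s_k = R(k)·t_k = k*(k + 5)/(2*(k + 2)*(k + 3)).
Check: Δs_k = 6/(k**3 + 9*k**2 + 26*k + 24). ✓

Yes. s_k = \frac{k \left(k + 5\right)}{2 \left(k + 2\right) \left(k + 3\right)}.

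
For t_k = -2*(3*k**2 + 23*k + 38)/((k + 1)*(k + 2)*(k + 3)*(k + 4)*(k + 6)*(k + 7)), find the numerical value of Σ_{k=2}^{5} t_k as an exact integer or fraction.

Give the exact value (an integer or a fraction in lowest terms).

Σ = -53/3780

Ratio r(k) = (k + 1)*(k + 6)*(23*k + 3*(k + 1)**2 + 61)/((k + 5)*(k + 8)*(3*k**2 + 23*k + 38)).
Take A(k)=k + 1, B(k)=k + 8, C(k)=k**3 + 38*k**2/3 + 51*k + 190/3.
Need (k + 1)·f(k+1) − (k + 7)·f(k) = k**3 + 38*k**2/3 + 51*k + 190/3.
d = 6 from the (1,1,3) case.
Coefficient equations give f(k) = k*(k + 2)*(k + 4)*(k + 5)*(k**2 + 10*k + 27)/54.
Certificate R = B(k−1)f/C = k*(k + 2)*(k + 4)*(k + 7)*(k**2 + 10*k + 27)/(18*(3*k**2 + 23*k + 38)) gives s_k = k*(-k**2 - 10*k - 27)/(9*(k**3 + 10*k**2 + 27*k + 18)).
s_(k+1) − s_k = 2*(-3*k**2 - 23*k - 38)/(k**6 + 23*k**5 + 207*k**4 + 925*k**3 + 2144*k**2 + 2412*k + 1008) = t_k.
Telescoping: Σ = s_(6) − s_(2) = -41/378 − (-17/180) = -53/3780.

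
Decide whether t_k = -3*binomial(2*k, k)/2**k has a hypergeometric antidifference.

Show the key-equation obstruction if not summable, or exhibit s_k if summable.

No — negative degree bound, so no certificate f.

Ratio r(k) = (2*k + 1)/(k + 1).
Gosper form: A/B · C(k+1)/C(k) with A=2*k + 1, B=k + 1, C=1.
Set up (2*k + 1)·f(k+1) − (k)·f(k) − (1) = 0.
d = -1 from the (1,1,0) case.
d = -1 < 0 ⇒ no nonzero polynomial f; not summable.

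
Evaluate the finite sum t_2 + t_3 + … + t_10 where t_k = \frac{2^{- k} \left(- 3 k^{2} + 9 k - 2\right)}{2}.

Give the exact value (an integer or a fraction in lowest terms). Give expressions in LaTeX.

Σ = -941/512

Compute t_(k+1)/t_k: get (3*k**2 - 3*k - 4)/(2*(3*k**2 - 9*k + 2)).
Take A(k)=1/2, B(k)=1, C(k)=k**2 - 3*k + 2/3.
Solve (1/2)·f(k+1) − (1)·f(k) = k**2 - 3*k + 2/3.
From deg A=0, deg B=0, deg C=2: d=2.
Coefficient equations give f(k) = -2*(3*k**2 - 3*k + 2)/3.
So s_k = (B(k−1)f/C)·t_k = (-2*(3*k**2 - 3*k + 2)/(3*k**2 - 9*k + 2))·t_k = (3*k**2 - 3*k + 2)/2**k.
s_(k+1) − s_k = (-3*k**2 + 9*k - 2)/(2*2**k) = t_k.
Telescoping: Σ = s_(11) − s_(2) = 83/512 − (2) = -941/512.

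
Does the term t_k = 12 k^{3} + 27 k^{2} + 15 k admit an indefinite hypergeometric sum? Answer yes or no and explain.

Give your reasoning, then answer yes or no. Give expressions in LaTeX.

Yes. s_k = 3 k \left(k^{3} + k^{2} - k - 1\right).

Ratio r(k) = (4*k**2 + 17*k + 18)/(k*(4*k + 5)).
So A=1 and B=1, with C=k**3 + 9*k**2/4 + 5*k/4.
f must satisfy (1)·f(k+1) − (1)·f(k) = k**3 + 9*k**2/4 + 5*k/4.
Degrees (0,0,3) ⇒ d ≤ 4.
Match coefficients ⇒ f(k) = k*(k - 1)*(k + 1)**2/4.
So s_k = (B(k−1)f/C)·t_k = ((k - 1)*(k + 1)/(4*k + 5))·t_k = 3*k*(k**3 + k**2 - k - 1).
Check: Δs_k = 3*k*(4*k**2 + 9*k + 5). ✓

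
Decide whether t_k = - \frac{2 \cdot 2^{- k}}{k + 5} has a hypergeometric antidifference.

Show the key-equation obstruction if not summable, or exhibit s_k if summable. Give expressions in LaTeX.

No — t_k has no hypergeometric antidifference.

t_(k+1)/t_k = (k + 5)/(2*(k + 6)).
A = k/2 + 5/2, B = k + 6, C = 1.
Key eq: (k/2 + 5/2)·f(k+1) = (k + 5)·f(k) + (1).
d = -1 from the (1,1,0) case.
Bound -1 < 0, so the key equation has no polynomial solution.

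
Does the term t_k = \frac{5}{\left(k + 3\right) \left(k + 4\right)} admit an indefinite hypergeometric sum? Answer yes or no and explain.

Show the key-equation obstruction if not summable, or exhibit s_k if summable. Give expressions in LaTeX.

Yes. s_k = \frac{5 k}{3 \left(k + 3\right)}.

The ratio is (k + 3)/(k + 5).
Factor: A=k + 3; B=k + 5; C=1.
Key eq: (k + 3)·f(k+1) = (k + 4)·f(k) + (1).
Degrees (1,1,0) ⇒ d ≤ 1.
Match coefficients ⇒ f(k) = k/3.
So s_k = (B(k−1)f/C)·t_k = (k*(k + 4)/3)·t_k = 5*k/(3*(k + 3)).
Δs = 5/(k**2 + 7*k + 12), as required.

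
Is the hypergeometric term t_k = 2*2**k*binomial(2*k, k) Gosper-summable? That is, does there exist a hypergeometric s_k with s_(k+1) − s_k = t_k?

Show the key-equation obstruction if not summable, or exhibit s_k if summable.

No; the degree bound rules out any f.

Compute t_(k+1)/t_k: get 4*(2*k + 1)/(k + 1).
A = 8*k + 4, B = k + 1, C = 1.
Key eq: (8*k + 4)·f(k+1) = (k)·f(k) + (1).
From deg A=1, deg B=1, deg C=0: d=-1.
Negative degree bound (-1): no f exists, t_k not Gosper-summable.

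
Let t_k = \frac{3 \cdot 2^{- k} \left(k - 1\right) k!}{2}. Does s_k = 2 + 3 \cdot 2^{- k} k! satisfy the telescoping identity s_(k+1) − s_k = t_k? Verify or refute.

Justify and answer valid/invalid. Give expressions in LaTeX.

s_(k+1) = (4*2**k + 3*k*factorial(k) + 3*factorial(k))/(2*2**k)
s_(k+1) − s_k = 3*(k - 1)*factorial(k)/(2*2**k)
(s_(k+1) − s_k) − t_k = 0

valid (s_(k+1) − s_k reduces to t_k)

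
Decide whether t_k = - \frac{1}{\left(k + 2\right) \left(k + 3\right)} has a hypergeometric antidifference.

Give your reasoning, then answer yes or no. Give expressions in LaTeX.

Yes. s_k = - \frac{k}{2 k + 4}.

r(k) = (k + 2)/(k + 4) after simplifying.
Take A(k)=k + 2, B(k)=k + 4, C(k)=1.
Set up (k + 2)·f(k+1) − (k + 3)·f(k) − (1) = 0.
Degrees (1,1,0) ⇒ d ≤ 1.
Match coefficients ⇒ f(k) = k/2.
Get s_k = R·t_k = -k/(2*k + 4) with R(k) = B(k−1)f(k)/C(k) = k*(k + 3)/2.
s_(k+1) − s_k = -1/(k**2 + 5*k + 6) = t_k.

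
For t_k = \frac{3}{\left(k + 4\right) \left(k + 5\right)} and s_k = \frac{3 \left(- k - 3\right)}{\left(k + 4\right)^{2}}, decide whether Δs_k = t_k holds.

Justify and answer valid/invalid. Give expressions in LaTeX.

Invalid: residual \frac{3 \left(- 2 k - 9\right)}{k^{4} + 18 k^{3} + 121 k^{2} + 360 k + 400} ≠ 0.

s_(k+1) = 3*(-k - 4)/(k + 5)**2
s_(k+1) − s_k = 3*(k**2 + 7*k + 11)/(k**4 + 18*k**3 + 121*k**2 + 360*k + 400)
(s_(k+1) − s_k) − t_k = 3*(-2*k - 9)/(k**4 + 18*k**3 + 121*k**2 + 360*k + 400)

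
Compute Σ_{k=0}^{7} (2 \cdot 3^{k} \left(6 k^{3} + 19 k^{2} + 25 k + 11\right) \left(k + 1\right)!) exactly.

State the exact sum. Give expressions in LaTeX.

The ratio is 3*(6*k**4 + 49*k**3 + 155*k**2 + 223*k + 122)/(6*k**3 + 19*k**2 + 25*k + 11).
Take A(k)=3*k + 6, B(k)=1, C(k)=k**3 + 19*k**2/6 + 25*k/6 + 11/6.
Set up (3*k + 6)·f(k+1) − (1)·f(k) − (k**3 + 19*k**2/6 + 25*k/6 + 11/6) = 0.
d = 2 from the (1,0,3) case.
Solve for f: f(k) = (2*k**2 - k + 1)/6 (degree 2 ≤ 2).
Then R = B(k−1)f/C = (2*k**2 - k + 1)/(6*k**3 + 19*k**2 + 25*k + 11), so s_k = R(k)·t_k = 2*3**k*(2*k**2 - k + 1)*factorial(k + 1).
Verify: 2*3**k*(6*k**3 + 19*k**2 + 25*k + 11)*factorial(k + 1) matches t_k.
Σ_(k=0)^(7) t_k = s_(8) − s_(0) = 576167074560 − (2) = 576167074558.

Σ = 576167074558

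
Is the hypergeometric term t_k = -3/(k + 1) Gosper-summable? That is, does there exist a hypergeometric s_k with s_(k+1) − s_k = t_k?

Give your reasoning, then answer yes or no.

No — t_k has no hypergeometric antidifference.

r(k) = (k + 1)/(k + 2) after simplifying.
Normal form (A,B,C) = (k + 1, k + 2, 1).
Key eq: (k + 1)·f(k+1) = (k + 1)·f(k) + (1).
Degrees (1,1,0) ⇒ d ≤ 0.
Write f(k) = c0. Then LHS − RHS = -1, requiring -1 = 0: contradictory. No certificate.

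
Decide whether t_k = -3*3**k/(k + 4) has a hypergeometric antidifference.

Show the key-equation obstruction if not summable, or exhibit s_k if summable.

t_(k+1)/t_k = 3*(k + 4)/(k + 5).
Gosper form: A/B · C(k+1)/C(k) with A=3*k + 12, B=k + 5, C=1.
f must satisfy (3*k + 12)·f(k+1) − (k + 4)·f(k) = 1.
deg f ≤ -1 (via 1,1,0).
Negative degree bound (-1): no f exists, t_k not Gosper-summable.

No — t_k has no hypergeometric antidifference.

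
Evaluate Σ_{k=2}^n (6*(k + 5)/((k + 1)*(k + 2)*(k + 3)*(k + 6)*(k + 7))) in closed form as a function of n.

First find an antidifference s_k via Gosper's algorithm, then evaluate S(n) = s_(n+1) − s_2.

S(n) = (n**3 + 12*n**2 + 41*n - 54)/(48*(n**3 + 12*n**2 + 41*n + 42))

Ratio r(k) = (k + 1)*(k + 6)**2/((k + 4)*(k + 5)*(k + 8)).
Factor: A=k + 1; B=k + 8; C=k**3 + 14*k**2 + 65*k + 100.
Solve (k + 1)·f(k+1) − (k + 7)·f(k) = k**3 + 14*k**2 + 65*k + 100.
Bound: deg f ≤ 6.
Solve for f: f(k) = k*(k + 3)*(k + 4)**2*(k + 5)**2/36 (degree 6 ≤ 6).
Certificate R = B(k−1)f/C = k*(k + 3)*(k + 4)*(k + 7)/36 gives s_k = k*(k**2 + 9*k + 20)/(6*(k**3 + 9*k**2 + 20*k + 12)).
Check: Δs_k = 6*(k + 5)/(k**5 + 19*k**4 + 131*k**3 + 401*k**2 + 540*k + 252). ✓
s_(n+1) = (n**3 + 12*n**2 + 41*n + 30)/(6*(n**3 + 12*n**2 + 41*n + 42)) and s_(2) = 7/48, so S(n) = (n**3 + 12*n**2 + 41*n - 54)/(48*(n**3 + 12*n**2 + 41*n + 42)).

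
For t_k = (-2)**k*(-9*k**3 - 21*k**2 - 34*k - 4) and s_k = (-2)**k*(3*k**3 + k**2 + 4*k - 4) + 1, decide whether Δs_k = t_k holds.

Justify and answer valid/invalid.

valid; difference matches t_k

s_(k+1) = (-2)**(k + 1)*(4*k + 3*(k + 1)**3 + (k + 1)**2) + 1
s_(k+1) − s_k = (-2)**k*(-9*k**3 - 21*k**2 - 34*k - 4)
(s_(k+1) − s_k) − t_k = 0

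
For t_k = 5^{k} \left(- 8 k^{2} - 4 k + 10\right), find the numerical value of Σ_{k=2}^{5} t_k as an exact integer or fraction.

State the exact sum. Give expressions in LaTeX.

r(k) = 5*(4*k**2 + 10*k + 1)/(4*k**2 + 2*k - 5) after simplifying.
Normal form (A,B,C) = (5, 1, k**2 + k/2 - 5/4).
f must satisfy (5)·f(k+1) − (1)·f(k) = k**2 + k/2 - 5/4.
Degrees (0,0,2) ⇒ d ≤ 2.
Match coefficients ⇒ f(k) = k*(k - 2)/4.
Certificate R = B(k−1)f/C = k*(k - 2)/(4*k**2 + 2*k - 5) gives s_k = 2*5**k*k*(2 - k).
Δs = 5**k*(-8*k**2 - 4*k + 10), as required.
Σ_(k=2)^(5) t_k = s_(6) − s_(2) = -750000 − (0) = -750000.

Σ = -750000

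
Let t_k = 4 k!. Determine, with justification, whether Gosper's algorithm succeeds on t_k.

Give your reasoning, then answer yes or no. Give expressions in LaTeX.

No. Not Gosper-summable.

Compute t_(k+1)/t_k: get k + 1.
Gosper form: A/B · C(k+1)/C(k) with A=k + 1, B=1, C=1.
Set up (k + 1)·f(k+1) − (1)·f(k) − (1) = 0.
deg f ≤ -1 (via 1,0,0).
deg f ≤ -1 is impossible — no certificate.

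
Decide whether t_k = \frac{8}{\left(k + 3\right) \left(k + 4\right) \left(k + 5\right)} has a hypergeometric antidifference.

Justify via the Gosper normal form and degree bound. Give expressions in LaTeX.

r(k) = (k + 3)/(k + 6) after simplifying.
Normal form (A,B,C) = (k + 3, k + 6, 1).
Key eq: (k + 3)·f(k+1) = (k + 5)·f(k) + (1).
d = 2 from the (1,1,0) case.
Solve for f: f(k) = k*(k + 7)/24 (degree 2 ≤ 2).
So s_k = (B(k−1)f/C)·t_k = (k*(k + 5)*(k + 7)/24)·t_k = k*(k + 7)/(3*(k + 3)*(k + 4)).
Verify: 8/(k**3 + 12*k**2 + 47*k + 60) matches t_k.

Yes. s_k = \frac{k \left(k + 7\right)}{3 \left(k + 3\right) \left(k + 4\right)}.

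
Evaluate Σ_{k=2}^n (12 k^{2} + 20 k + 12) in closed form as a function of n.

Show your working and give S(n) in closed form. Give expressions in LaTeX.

The ratio is (3*k**2 + 11*k + 11)/(3*k**2 + 5*k + 3).
Gosper form: A/B · C(k+1)/C(k) with A=1, B=1, C=k**2 + 5*k/3 + 1.
Set up (1)·f(k+1) − (1)·f(k) − (k**2 + 5*k/3 + 1) = 0.
deg f ≤ 3 (via 0,0,2).
Solving with deg f ≤ 3: f(k) = k*(k**2 + k + 1)/3.
R(k) = B(k−1)·f(k)/C(k) = k*(k**2 + k + 1)/(3*k**2 + 5*k + 3); s_k = R·t_k = 4*k*(k**2 + k + 1).
Verify: 12*k**2 + 20*k + 12 matches t_k.
Σ_(k=2)^n t_k = s_(n+1) − s_(2) = (4*n**3 + 16*n**2 + 24*n + 12) − (56), i.e. 4*n**3 + 16*n**2 + 24*n - 44.

S(n) = 4 n^{3} + 16 n^{2} + 24 n - 44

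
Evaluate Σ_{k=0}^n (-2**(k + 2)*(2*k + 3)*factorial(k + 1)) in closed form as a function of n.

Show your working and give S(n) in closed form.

S(n) = -8*2**n*factorial(n + 2) + 4

Compute t_(k+1)/t_k: get 2*(k + 2)*(2*k + 5)/(2*k + 3).
So A=2*k + 4 and B=1, with C=k + 3/2.
Need (2*k + 4)·f(k+1) − (1)·f(k) = k + 3/2.
Degrees (1,0,1) ⇒ d ≤ 0.
Solving with deg f ≤ 0: f(k) = 1/2.
Then R = B(k−1)f/C = 1/(2*k + 3), so s_k = R(k)·t_k = -2**(k + 2)*factorial(k + 1).
Verify: -2**(k + 2)*(2*k + 3)*factorial(k + 1) matches t_k.
Evaluate: s_(n+1) = -2**(n + 3)*factorial(n + 2); subtract s_(0) = -4 ⇒ S(n) = -8*2**n*factorial(n + 2) + 4.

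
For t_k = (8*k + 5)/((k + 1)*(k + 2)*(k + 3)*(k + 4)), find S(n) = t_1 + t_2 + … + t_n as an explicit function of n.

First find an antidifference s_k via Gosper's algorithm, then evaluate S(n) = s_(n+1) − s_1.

S(n) = n*(7*n**2 + 63*n + 86)/(24*(n**3 + 9*n**2 + 26*n + 24))

r(k) = (k + 1)*(8*k + 13)/((k + 5)*(8*k + 5)) after simplifying.
Factor: A=k + 1; B=k + 5; C=k + 5/8.
Set up (k + 1)·f(k+1) − (k + 4)·f(k) − (k + 5/8) = 0.
d = 3 from the (1,1,1) case.
Match coefficients ⇒ f(k) = k*(k**2 + 6*k + 3)/16.
Then R = B(k−1)f/C = k*(k + 4)*(k**2 + 6*k + 3)/(2*(8*k + 5)), so s_k = R(k)·t_k = k*(k**2 + 6*k + 3)/(2*(k + 1)*(k + 2)*(k + 3)).
Verify: (8*k + 5)/(k**4 + 10*k**3 + 35*k**2 + 50*k + 24) matches t_k.
Evaluate: s_(n+1) = (n**3 + 9*n**2 + 18*n + 10)/(2*(n**3 + 9*n**2 + 26*n + 24)); subtract s_(1) = 5/24 ⇒ S(n) = n*(7*n**2 + 63*n + 86)/(24*(n**3 + 9*n**2 + 26*n + 24)).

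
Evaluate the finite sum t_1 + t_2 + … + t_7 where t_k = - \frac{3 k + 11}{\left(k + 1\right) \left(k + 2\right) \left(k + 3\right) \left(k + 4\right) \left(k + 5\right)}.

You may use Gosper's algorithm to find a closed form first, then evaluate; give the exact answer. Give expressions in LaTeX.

Σ = -7/216

Compute t_(k+1)/t_k: get (k + 1)*(3*k + 14)/((k + 6)*(3*k + 11)).
Factor: A=k + 1; B=k + 6; C=k + 11/3.
f must satisfy (k + 1)·f(k+1) − (k + 5)·f(k) = k + 11/3.
deg f ≤ 4 (via 1,1,1).
Match coefficients ⇒ f(k) = k*(k + 3)*(k**2 + 7*k + 14)/24.
Get s_k = R·t_k = k*(-k**2 - 7*k - 14)/(8*(k**3 + 7*k**2 + 14*k + 8)) with R(k) = B(k−1)f(k)/C(k) = k*(k + 3)*(k + 5)*(k**2 + 7*k + 14)/(8*(3*k + 11)).
Verify: (-3*k - 11)/(k**5 + 15*k**4 + 85*k**3 + 225*k**2 + 274*k + 120) matches t_k.
Evaluate s at k=8 and k=1: -67/540 and -11/120; difference -7/216.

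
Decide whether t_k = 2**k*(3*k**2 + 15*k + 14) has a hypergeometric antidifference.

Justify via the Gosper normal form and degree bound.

Yes. s_k = 2**k*(3*k**2 + 3*k + 2).

Step 1: r(k) = 2*(3*k**2 + 21*k + 32)/(3*k**2 + 15*k + 14).
Take A(k)=2, B(k)=1, C(k)=k**2 + 5*k + 14/3.
Key eq: (2)·f(k+1) = (1)·f(k) + (k**2 + 5*k + 14/3).
deg f ≤ 2 (via 0,0,2).
Solve for f: f(k) = (3*k**2 + 3*k + 2)/3 (degree 2 ≤ 2).
Certificate R = B(k−1)f/C = (3*k**2 + 3*k + 2)/(3*k**2 + 15*k + 14) gives s_k = 2**k*(3*k**2 + 3*k + 2).
Δs = 2**k*(3*k**2 + 15*k + 14), as required.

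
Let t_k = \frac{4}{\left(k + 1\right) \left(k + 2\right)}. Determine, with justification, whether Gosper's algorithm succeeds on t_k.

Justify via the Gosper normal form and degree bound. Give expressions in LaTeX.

Compute t_(k+1)/t_k: get (k + 1)/(k + 3).
Gosper form: A/B · C(k+1)/C(k) with A=k + 1, B=k + 3, C=1.
Key eq: (k + 1)·f(k+1) = (k + 2)·f(k) + (1).
d = 1 from the (1,1,0) case.
A polynomial solution: f(k) = k.
Certificate R = B(k−1)f/C = k*(k + 2) gives s_k = 4*k/(k + 1).
s_(k+1) − s_k = 4/(k**2 + 3*k + 2) = t_k.

Yes. s_k = \frac{4 k}{k + 1}.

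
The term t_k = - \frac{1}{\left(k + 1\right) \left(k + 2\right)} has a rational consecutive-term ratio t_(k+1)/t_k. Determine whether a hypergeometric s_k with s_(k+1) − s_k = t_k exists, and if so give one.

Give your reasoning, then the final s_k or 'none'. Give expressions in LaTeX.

s_k = - \frac{k}{k + 1}

r(k) = (k + 1)/(k + 3) after simplifying.
A = k + 1, B = k + 3, C = 1.
f must satisfy (k + 1)·f(k+1) − (k + 2)·f(k) = 1.
deg f ≤ 1 (via 1,1,0).
Solving with deg f ≤ 1: f(k) = k.
Then R = B(k−1)f/C = k*(k + 2), so s_k = R(k)·t_k = -k/(k + 1).
s_(k+1) − s_k = -1/(k**2 + 3*k + 2) = t_k.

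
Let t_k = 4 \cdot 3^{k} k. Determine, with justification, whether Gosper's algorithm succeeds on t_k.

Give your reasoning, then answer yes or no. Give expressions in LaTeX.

Compute t_(k+1)/t_k: get 3 + 3/k.
Take A(k)=3, B(k)=1, C(k)=k.
f must satisfy (3)·f(k+1) − (1)·f(k) = k.
From deg A=0, deg B=0, deg C=1: d=1.
Solve for f: f(k) = (2*k - 3)/4 (degree 1 ≤ 1).
So s_k = (B(k−1)f/C)·t_k = ((2*k - 3)/(4*k))·t_k = 3**k*(2*k - 3).
Δs = 4*3**k*k, as required.

Yes. s_k = 3^{k} \left(2 k - 3\right).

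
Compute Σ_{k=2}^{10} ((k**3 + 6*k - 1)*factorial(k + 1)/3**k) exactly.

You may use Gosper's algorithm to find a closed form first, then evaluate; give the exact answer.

Σ = 72933914/81

t_(k+1)/t_k = (k + 2)*(6*k + (k + 1)**3 + 5)/(3*(k**3 + 6*k - 1)).
So A=k/3 + 2/3 and B=1, with C=k**3 + 6*k - 1.
Key eq: (k/3 + 2/3)·f(k+1) = (1)·f(k) + (k**3 + 6*k - 1).
Bound: deg f ≤ 2.
Solving with deg f ≤ 2: f(k) = 3*(k**2 - k + 1).
Get s_k = R·t_k = 3**(1 - k)*(k**2 - k + 1)*factorial(k + 1) with R(k) = B(k−1)f(k)/C(k) = 3*(k**2 - k + 1)/(k**3 + 6*k - 1).
Δs = (k**3 + 6*k - 1)*factorial(k + 1)/3**k, as required.
Telescoping: Σ = s_(11) − s_(2) = 72934400/81 − (6) = 72933914/81.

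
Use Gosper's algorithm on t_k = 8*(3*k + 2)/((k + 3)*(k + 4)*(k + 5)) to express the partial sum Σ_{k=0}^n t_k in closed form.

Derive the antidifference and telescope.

Compute t_(k+1)/t_k: get (k + 3)*(3*k + 5)/((k + 6)*(3*k + 2)).
Gosper form: A/B · C(k+1)/C(k) with A=k + 3, B=k + 6, C=k + 2/3.
Solve (k + 3)·f(k+1) − (k + 5)·f(k) = k + 2/3.
From deg A=1, deg B=1, deg C=1: d=2.
Solving with deg f ≤ 2: f(k) = k*(11*k + 5)/72.
R(k) = B(k−1)·f(k)/C(k) = k*(k + 5)*(11*k + 5)/(24*(3*k + 2)); s_k = R·t_k = k*(11*k + 5)/(3*(k + 3)*(k + 4)).
s_(k+1) − s_k = 8*(3*k + 2)/(k**3 + 12*k**2 + 47*k + 60) = t_k.
Telescope: S(n) = s_(n+1) − s_(0) = (11*n**2 + 27*n + 16)/(3*(n**2 + 9*n + 20)) − (0) = (11*n**2 + 27*n + 16)/(3*(n**2 + 9*n + 20)).

S(n) = (11*n**2 + 27*n + 16)/(3*(n**2 + 9*n + 20))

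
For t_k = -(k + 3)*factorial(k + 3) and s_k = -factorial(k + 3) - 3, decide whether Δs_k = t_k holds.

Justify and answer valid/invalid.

Valid — Δs_k = t_k.

s_(k+1) = -factorial(k + 4) - 3
s_(k+1) − s_k = -(k + 3)*factorial(k + 3)
(s_(k+1) − s_k) − t_k = 0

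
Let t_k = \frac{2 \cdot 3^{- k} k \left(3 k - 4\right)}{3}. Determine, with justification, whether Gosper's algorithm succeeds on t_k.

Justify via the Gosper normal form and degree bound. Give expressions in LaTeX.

Step 1: r(k) = (k + 1)*(3*k - 1)/(3*k*(3*k - 4)).
So A=1/3 and B=1, with C=k**2 - 4*k/3.
Key eq: (1/3)·f(k+1) = (1)·f(k) + (k**2 - 4*k/3).
deg f ≤ 2 (via 0,0,2).
Solve for f: f(k) = -(3*k**2 - k + 1)/2 (degree 2 ≤ 2).
So s_k = (B(k−1)f/C)·t_k = (-3*(3*k**2 - k + 1)/(2*k*(3*k - 4)))·t_k = (-3*k**2 + k - 1)/3**k.
Check: Δs_k = 2*k*(3*k - 4)/(3*3**k). ✓

Yes. s_k = 3^{- k} \left(- 3 k^{2} + k - 1\right).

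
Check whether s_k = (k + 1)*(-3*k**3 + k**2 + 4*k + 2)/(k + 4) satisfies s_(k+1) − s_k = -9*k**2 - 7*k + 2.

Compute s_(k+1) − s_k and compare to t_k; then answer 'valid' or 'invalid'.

s_(k+1) = (k + 2)*(4*k - 3*(k + 1)**3 + (k + 1)**2 + 6)/(k + 5)
s_(k+1) − s_k = (-9*k**4 - 70*k**3 - 109*k**2 - 32*k + 22)/(k**2 + 9*k + 20)
(s_(k+1) − s_k) − t_k = 6*(3*k**3 + 22*k**2 + 15*k - 3)/(k**2 + 9*k + 20)

Invalid: residual 6*(3*k**3 + 22*k**2 + 15*k - 3)/(k**2 + 9*k + 20) ≠ 0.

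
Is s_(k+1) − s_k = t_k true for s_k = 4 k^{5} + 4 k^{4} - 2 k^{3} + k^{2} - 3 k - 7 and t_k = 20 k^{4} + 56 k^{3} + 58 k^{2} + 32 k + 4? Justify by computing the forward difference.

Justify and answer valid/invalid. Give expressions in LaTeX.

Valid — Δs_k = t_k.

s_(k+1) = 4*k**5 + 24*k**4 + 54*k**3 + 59*k**2 + 29*k - 3
s_(k+1) − s_k = 20*k**4 + 56*k**3 + 58*k**2 + 32*k + 4
(s_(k+1) − s_k) − t_k = 0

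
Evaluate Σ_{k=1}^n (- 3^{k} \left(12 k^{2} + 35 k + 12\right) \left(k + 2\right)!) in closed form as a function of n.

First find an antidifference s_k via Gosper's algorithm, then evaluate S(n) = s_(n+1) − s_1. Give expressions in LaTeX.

t_(k+1)/t_k = 3*(12*k**3 + 95*k**2 + 236*k + 177)/(12*k**2 + 35*k + 12).
A = 3*k + 9, B = 1, C = k**2 + 35*k/12 + 1.
f must satisfy (3*k + 9)·f(k+1) − (1)·f(k) = k**2 + 35*k/12 + 1.
Degrees (1,0,2) ⇒ d ≤ 1.
Coefficient equations give f(k) = (4*k - 3)/12.
Then R = B(k−1)f/C = (4*k - 3)/(12*k**2 + 35*k + 12), so s_k = R(k)·t_k = -3**k*(4*k - 3)*factorial(k + 2).
s_(k+1) − s_k = -3**k*(12*k**2 + 35*k + 12)*factorial(k + 2) = t_k.
Σ_(k=1)^n t_k = s_(n+1) − s_(1) = (-3**(n + 1)*(4*n + 1)*factorial(n + 3)) − (-18), i.e. -12*3**n*n*factorial(n + 3) - 3*3**n*factorial(n + 3) + 18.

S(n) = - 12 \cdot 3^{n} n \left(n + 3\right)! - 3 \cdot 3^{n} \left(n + 3\right)! + 18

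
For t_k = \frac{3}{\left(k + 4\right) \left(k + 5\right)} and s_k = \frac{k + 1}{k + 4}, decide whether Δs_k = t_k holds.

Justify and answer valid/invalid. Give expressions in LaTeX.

Valid — Δs_k = t_k.

s_(k+1) = (k + 2)/(k + 5)
s_(k+1) − s_k = 3/(k**2 + 9*k + 20)
(s_(k+1) − s_k) − t_k = 0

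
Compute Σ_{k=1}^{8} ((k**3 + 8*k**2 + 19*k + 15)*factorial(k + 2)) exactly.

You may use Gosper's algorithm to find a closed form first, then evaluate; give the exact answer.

The ratio is (k**4 + 14*k**3 + 71*k**2 + 157*k + 129)/(k**3 + 8*k**2 + 19*k + 15).
Factor: A=k + 3; B=1; C=k**3 + 8*k**2 + 19*k + 15.
Solve (k + 3)·f(k+1) − (1)·f(k) = k**3 + 8*k**2 + 19*k + 15.
Degrees (1,0,3) ⇒ d ≤ 2.
A polynomial solution: f(k) = k*(k + 4).
So s_k = (B(k−1)f/C)·t_k = (k*(k + 4)/(k**3 + 8*k**2 + 19*k + 15))·t_k = k*(k + 4)*factorial(k + 2).
Check: Δs_k = (k**3 + 8*k**2 + 19*k + 15)*factorial(k + 2). ✓
Sum = s_(9) − s_(1); s_(9) = 4670265600, s_(1) = 30 ⇒ 4670265570.

Σ = 4670265570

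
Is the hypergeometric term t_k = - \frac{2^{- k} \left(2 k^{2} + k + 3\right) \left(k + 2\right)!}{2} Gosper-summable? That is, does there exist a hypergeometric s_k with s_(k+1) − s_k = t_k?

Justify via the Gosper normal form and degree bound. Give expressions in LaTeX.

Compute t_(k+1)/t_k: get (k + 3)*(k + 2*(k + 1)**2 + 4)/(2*(2*k**2 + k + 3)).
A = k/2 + 3/2, B = 1, C = k**2 + k/2 + 3/2.
Key eq: (k/2 + 3/2)·f(k+1) = (1)·f(k) + (k**2 + k/2 + 3/2).
deg f ≤ 1 (via 1,0,2).
Solve for f: f(k) = 2*k - 3 (degree 1 ≤ 1).
R(k) = B(k−1)·f(k)/C(k) = 2*(2*k - 3)/(2*k**2 + k + 3); s_k = R·t_k = -(2*k - 3)*factorial(k + 2)/2**k.
Verify: -(2*k**2 + k + 3)*factorial(k + 2)/(2*2**k) matches t_k.

Yes. s_k = - 2^{- k} \left(2 k - 3\right) \left(k + 2\right)!.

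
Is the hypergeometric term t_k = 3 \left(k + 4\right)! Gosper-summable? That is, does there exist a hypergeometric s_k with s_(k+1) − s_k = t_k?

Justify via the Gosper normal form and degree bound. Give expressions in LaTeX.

Ratio r(k) = k + 5.
A = k + 5, B = 1, C = 1.
Solve (k + 5)·f(k+1) − (1)·f(k) = 1.
Degrees (1,0,0) ⇒ d ≤ -1.
deg f ≤ -1 is impossible — no certificate.

No. Not Gosper-summable.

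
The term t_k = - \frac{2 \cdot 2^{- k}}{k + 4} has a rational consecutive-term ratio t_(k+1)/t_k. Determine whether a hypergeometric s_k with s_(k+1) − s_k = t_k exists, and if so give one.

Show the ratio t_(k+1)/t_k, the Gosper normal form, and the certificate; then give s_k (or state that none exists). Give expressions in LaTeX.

none — t_k is not Gosper-summable

Compute t_(k+1)/t_k: get (k + 4)/(2*(k + 5)).
Normal form (A,B,C) = (k/2 + 2, k + 5, 1).
f must satisfy (k/2 + 2)·f(k+1) − (k + 4)·f(k) = 1.
From deg A=1, deg B=1, deg C=0: d=-1.
Negative degree bound (-1): no f exists, t_k not Gosper-summable.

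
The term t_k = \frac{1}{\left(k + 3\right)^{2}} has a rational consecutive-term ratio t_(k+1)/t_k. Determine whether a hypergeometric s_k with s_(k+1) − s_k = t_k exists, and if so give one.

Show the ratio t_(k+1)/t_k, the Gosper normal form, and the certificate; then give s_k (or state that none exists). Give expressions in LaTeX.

r(k) = (k + 3)**2/(k + 4)**2 after simplifying.
Normal form (A,B,C) = (k**2 + 6*k + 9, k**2 + 8*k + 16, 1).
Set up (k**2 + 6*k + 9)·f(k+1) − (k**2 + 6*k + 9)·f(k) − (1) = 0.
d = 0 from the (2,2,0) case.
Generic f = c0 gives residual -1; -1 = 0 cannot hold, so t_k is not Gosper-summable.

none (Gosper's algorithm certifies no s_k)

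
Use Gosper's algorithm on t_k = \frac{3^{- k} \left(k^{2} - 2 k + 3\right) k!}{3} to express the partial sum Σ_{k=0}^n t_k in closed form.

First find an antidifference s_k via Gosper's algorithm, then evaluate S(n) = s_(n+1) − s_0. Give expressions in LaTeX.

S(n) = 1 + \frac{3^{- n} n \left(n + 1\right)!}{3}

Ratio r(k) = (k**3 + k**2 + 2*k + 2)/(3*(k**2 - 2*k + 3)).
Take A(k)=k/3 + 1/3, B(k)=1, C(k)=k**2 - 2*k + 3.
f must satisfy (k/3 + 1/3)·f(k+1) − (1)·f(k) = k**2 - 2*k + 3.
Bound: deg f ≤ 1.
A polynomial solution: f(k) = 3*(k - 1).
Certificate R = B(k−1)f/C = 3*(k - 1)/(k**2 - 2*k + 3) gives s_k = (k - 1)*factorial(k)/3**k.
Δs = (k**2 - 2*k + 3)*factorial(k)/(3*3**k), as required.
s_(n+1) = 3**(-n - 1)*n*factorial(n + 1) and s_(0) = -1, so S(n) = 1 + n*factorial(n + 1)/(3*3**n).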